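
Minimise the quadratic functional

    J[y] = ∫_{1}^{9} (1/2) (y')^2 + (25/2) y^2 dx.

The Lagrangian is L = (1/2) (y')^2 + (25/2) y^2.
Compute ∂L/∂y = 25y, ∂L/∂y' = y'.
The Euler-Lagrange equation d/dx(∂L/∂y') − ∂L/∂y = 0 reduces to
    y'' − 25 y = 0.
Its general solution is
    y(x) = A e^(5x) + B e^(−5x),
with A, B fixed by the endpoint conditions.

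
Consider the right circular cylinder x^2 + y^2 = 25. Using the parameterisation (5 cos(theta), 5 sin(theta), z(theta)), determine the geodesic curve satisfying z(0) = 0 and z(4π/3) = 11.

Parameterise the cylinder of radius R = 5 as
    r(θ) = (5 cos θ, 5 sin θ, z(θ)).
The arc-length element is
    ds = sqrt(25 + (dz/dθ)^2) dθ,
so the Lagrangian is L = sqrt(25 + z'^2).
L depends on z' only, not on z or θ, so ∂L/∂z = 0 and
    ∂L/∂z' = z' / sqrt(25 + z'^2).
The Euler-Lagrange equation gives
    d/dθ( z' / sqrt(25 + z'^2) ) = 0,
so z' is constant. Integrating once:
    z(θ) = a θ + b,
a helix on the cylinder (a straight line when the cylinder is unrolled). The constants a, b are determined by the endpoint conditions.
With endpoint conditions z(0) = 0 and z(4π/3) = 11: from z(0) = b we get b = 0, and a·4π/3 + 0 = 11 gives a = 33/(4π), so
    z(θ) = (33/(4π)) θ.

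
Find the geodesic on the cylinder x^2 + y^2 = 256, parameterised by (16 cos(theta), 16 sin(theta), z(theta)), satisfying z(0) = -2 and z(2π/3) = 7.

Parameterise the cylinder of radius R = 16 as
    r(θ) = (16 cos θ, 16 sin θ, z(θ)).
The arc-length element is
    ds = sqrt(256 + (dz/dθ)^2) dθ,
so the Lagrangian is L = sqrt(256 + z'^2).
L depends on z' only, not on z or θ, so ∂L/∂z = 0 and
    ∂L/∂z' = z' / sqrt(256 + z'^2).
The Euler-Lagrange equation gives
    d/dθ( z' / sqrt(256 + z'^2) ) = 0,
so z' is constant. Integrating once:
    z(θ) = a θ + b,
a helix on the cylinder (a straight line when the cylinder is unrolled). The constants a, b are determined by the endpoint conditions.
With endpoint conditions z(0) = -2 and z(2π/3) = 7: from z(0) = b we get b = -2, and a·2π/3 + -2 = 7 gives a = 27/(2π), so
    z(θ) = (27/(2π)) θ − 2.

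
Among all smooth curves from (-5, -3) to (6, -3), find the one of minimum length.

Arc-length functional: J[y] = ∫ sqrt(1 + (y')^2) dx.
Lagrangian L = sqrt(1 + (y')^2) has no explicit y dependence, so ∂L/∂y = 0 and the Euler-Lagrange equation gives
    d/dx( y' / sqrt(1 + (y')^2) ) = 0  ⇒  y' / sqrt(1 + (y')^2) = const.
Hence y' is constant, so y(x) is affine.
Fitting the endpoints (-5, -3) and (6, -3):
    slope m = ((-3) − (-3)) / (6 − (-5)) = 0,
    intercept c = (-3) − m·(-5) = -3.
Extremal: y(x) = -3.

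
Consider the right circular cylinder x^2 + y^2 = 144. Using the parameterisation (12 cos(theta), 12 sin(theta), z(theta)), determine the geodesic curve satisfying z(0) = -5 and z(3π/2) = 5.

Parameterise the cylinder of radius R = 12 as
    r(θ) = (12 cos θ, 12 sin θ, z(θ)).
The arc-length element is
    ds = sqrt(144 + (dz/dθ)^2) dθ,
so the Lagrangian is L = sqrt(144 + z'^2).
L depends on z' only, not on z or θ, so ∂L/∂z = 0 and
    ∂L/∂z' = z' / sqrt(144 + z'^2).
The Euler-Lagrange equation gives
    d/dθ( z' / sqrt(144 + z'^2) ) = 0,
so z' is constant. Integrating once:
    z(θ) = a θ + b,
a helix on the cylinder (a straight line when the cylinder is unrolled). The constants a, b are determined by the endpoint conditions.
With endpoint conditions z(0) = -5 and z(3π/2) = 5: from z(0) = b we get b = -5, and a·3π/2 + -5 = 5 gives a = 20/(3π), so
    z(θ) = (20/(3π)) θ − 5.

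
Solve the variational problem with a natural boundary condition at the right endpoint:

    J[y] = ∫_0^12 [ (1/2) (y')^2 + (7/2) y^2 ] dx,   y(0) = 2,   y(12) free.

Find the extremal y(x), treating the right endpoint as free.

The Lagrangian L = (1/2) (y')^2 + (7/2) y^2 gives
    ∂L/∂y = 7 y,   ∂L/∂y' = y'.
Euler-Lagrange: y'' − 7 y = 0.
With k = sqrt(7), the general solution is
    y(x) = A cosh(sqrt(7) x) + B sinh(sqrt(7) x).
Fixed left endpoint y(0) = 2 ⇒ A = 2.
The right endpoint x = 12 is free, so the natural (transversality) condition is ∂L/∂y' |_{x=12} = 0, i.e. y'(12) = 0.
Compute y'(x) = A k sinh(k x) + B k cosh(k x), so
    y'(12) = A k sinh(k·12) + B k cosh(k·12) = 0
    ⇒ B = −A tanh(k·12) = − 2 tanh(sqrt(7)·12).
Therefore the extremal is
    y(x) = 2 cosh(sqrt(7) x) − 2 tanh(sqrt(7)·12) sinh(sqrt(7) x).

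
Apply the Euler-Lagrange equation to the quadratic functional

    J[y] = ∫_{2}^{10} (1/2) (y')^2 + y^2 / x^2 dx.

The Lagrangian is L = (1/2) (y')^2 + y^2 / x^2.
Compute ∂L/∂y = 2y/x^2, ∂L/∂y' = y'.
The Euler-Lagrange equation d/dx(∂L/∂y') − ∂L/∂y = 0 reduces to
    y'' − 2/x^2 · y = 0  (x > 0).
Its general solution is
    y(x) = A x^2 + B / x,
with A, B fixed by the endpoint conditions.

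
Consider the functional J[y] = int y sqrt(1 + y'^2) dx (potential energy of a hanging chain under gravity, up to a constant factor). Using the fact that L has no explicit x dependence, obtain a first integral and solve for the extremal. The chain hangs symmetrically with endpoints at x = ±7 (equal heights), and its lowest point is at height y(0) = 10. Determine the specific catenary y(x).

The Lagrangian L(y, y') = y sqrt(1 + y'^2) has no explicit x dependence, so the Beltrami identity applies:
    L − y' ∂L/∂y' = C.
Compute ∂L/∂y' = y · y' / sqrt(1 + y'^2). Then
    L − y' ∂L/∂y'
    = y sqrt(1 + y'^2) − y · y'^2 / sqrt(1 + y'^2)
    = y (1 + y'^2 − y'^2) / sqrt(1 + y'^2)
    = y / sqrt(1 + y'^2) = C.
Squaring gives y^2 = C^2 (1 + y'^2), i.e.
    y'^2 = y^2 / C^2 − 1.
Separating variables,
    dy / sqrt(y^2 − C^2) = dx / C,
and integrating gives arccosh(y / C) = (x − a)/C, so
    y(x) = C cosh((x − a)/C),
the catenary. The constants C and a are fixed by the two endpoint conditions (and, for the hanging-chain problem, the length constraint selects C).
Now fit the given data. The endpoints x = ±7 are symmetric at equal height, so the catenary is even about its minimum: a = 0 and y(x) = C cosh(x/C). The lowest point is y(0) = C cosh(0) = C, and we are told y(0) = 10, so C = 10. Therefore
    y(x) = 10 cosh(x/10),
and at the endpoints
    y(±7) = 10 cosh(7/10).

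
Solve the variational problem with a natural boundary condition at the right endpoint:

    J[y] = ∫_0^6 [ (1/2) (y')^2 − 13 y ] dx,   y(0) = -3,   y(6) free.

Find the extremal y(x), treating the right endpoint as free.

The Lagrangian L = (1/2) (y')^2 − 13 y gives
    ∂L/∂y = −13,   ∂L/∂y' = y'.
Euler-Lagrange: d/dx(y') − (−13) = 0, i.e. y'' + 13 = 0, so
    y(x) = −(13/2) x^2 + C1 x + C2.
Fixed left endpoint y(0) = -3 ⇒ C2 = -3.
The right endpoint x = 6 is free, so the natural (transversality) condition is ∂L/∂y' |_{x=6} = 0, i.e. y'(6) = 0.
Compute y'(x) = −13 x + C1, so y'(6) = −78 + C1 = 0 ⇒ C1 = 78.
Therefore the extremal is
    y(x) = −(13/2) x^2 + 78 x − 3.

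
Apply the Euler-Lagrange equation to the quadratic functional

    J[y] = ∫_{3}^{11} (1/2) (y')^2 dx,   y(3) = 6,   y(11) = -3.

The Lagrangian is L = (1/2) (y')^2.
Compute ∂L/∂y = 0, ∂L/∂y' = y'.
The Euler-Lagrange equation d/dx(∂L/∂y') − ∂L/∂y = 0 reduces to
    y'' = 0.
Its general solution is
    y(x) = A x + B,
with A, B fixed by the endpoint conditions.
Applying the endpoint conditions y(3) = 6 and y(11) = -3: solve A·3 + B = 6 and A·11 + B = -3. Subtracting gives A(11 − 3) = -3 − 6, so A = -9/8, and B = 6 − A·3 = 75/8. Therefore
    y(x) = (-9/8) x + 75/8.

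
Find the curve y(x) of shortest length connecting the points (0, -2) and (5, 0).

Arc-length functional: J[y] = ∫ sqrt(1 + (y')^2) dx.
Lagrangian L = sqrt(1 + (y')^2) has no explicit y dependence, so ∂L/∂y = 0 and the Euler-Lagrange equation gives
    d/dx( y' / sqrt(1 + (y')^2) ) = 0  ⇒  y' / sqrt(1 + (y')^2) = const.
Hence y' is constant, so y(x) is affine.
Fitting the endpoints (0, -2) and (5, 0):
    slope m = (0 − (-2)) / (5 − 0) = 2/5,
    intercept c = (-2) − m·0 = -2.
Extremal: y(x) = (2/5) x - 2.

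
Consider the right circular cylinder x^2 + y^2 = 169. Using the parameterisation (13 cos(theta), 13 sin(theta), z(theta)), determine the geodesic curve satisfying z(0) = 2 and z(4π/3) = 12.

Parameterise the cylinder of radius R = 13 as
    r(θ) = (13 cos θ, 13 sin θ, z(θ)).
The arc-length element is
    ds = sqrt(169 + (dz/dθ)^2) dθ,
so the Lagrangian is L = sqrt(169 + z'^2).
L depends on z' only, not on z or θ, so ∂L/∂z = 0 and
    ∂L/∂z' = z' / sqrt(169 + z'^2).
The Euler-Lagrange equation gives
    d/dθ( z' / sqrt(169 + z'^2) ) = 0,
so z' is constant. Integrating once:
    z(θ) = a θ + b,
a helix on the cylinder (a straight line when the cylinder is unrolled). The constants a, b are determined by the endpoint conditions.
With endpoint conditions z(0) = 2 and z(4π/3) = 12: from z(0) = b we get b = 2, and a·4π/3 + 2 = 12 gives a = 15/(2π), so
    z(θ) = (15/(2π)) θ + 2.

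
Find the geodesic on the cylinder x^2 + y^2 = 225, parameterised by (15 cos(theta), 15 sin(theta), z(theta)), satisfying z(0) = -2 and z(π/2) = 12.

Parameterise the cylinder of radius R = 15 as
    r(θ) = (15 cos θ, 15 sin θ, z(θ)).
The arc-length element is
    ds = sqrt(225 + (dz/dθ)^2) dθ,
so the Lagrangian is L = sqrt(225 + z'^2).
L depends on z' only, not on z or θ, so ∂L/∂z = 0 and
    ∂L/∂z' = z' / sqrt(225 + z'^2).
The Euler-Lagrange equation gives
    d/dθ( z' / sqrt(225 + z'^2) ) = 0,
so z' is constant. Integrating once:
    z(θ) = a θ + b,
a helix on the cylinder (a straight line when the cylinder is unrolled). The constants a, b are determined by the endpoint conditions.
With endpoint conditions z(0) = -2 and z(π/2) = 12: from z(0) = b we get b = -2, and a·π/2 + -2 = 12 gives a = 28/π, so
    z(θ) = (28/π) θ − 2.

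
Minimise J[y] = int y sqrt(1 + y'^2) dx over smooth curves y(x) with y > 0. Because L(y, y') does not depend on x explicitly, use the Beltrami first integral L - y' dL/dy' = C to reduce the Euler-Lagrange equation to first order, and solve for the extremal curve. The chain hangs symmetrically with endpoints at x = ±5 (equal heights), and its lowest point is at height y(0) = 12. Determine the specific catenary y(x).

The Lagrangian L(y, y') = y sqrt(1 + y'^2) has no explicit x dependence, so the Beltrami identity applies:
    L − y' ∂L/∂y' = C.
Compute ∂L/∂y' = y · y' / sqrt(1 + y'^2). Then
    L − y' ∂L/∂y'
    = y sqrt(1 + y'^2) − y · y'^2 / sqrt(1 + y'^2)
    = y (1 + y'^2 − y'^2) / sqrt(1 + y'^2)
    = y / sqrt(1 + y'^2) = C.
Squaring gives y^2 = C^2 (1 + y'^2), i.e.
    y'^2 = y^2 / C^2 − 1.
Separating variables,
    dy / sqrt(y^2 − C^2) = dx / C,
and integrating gives arccosh(y / C) = (x − a)/C, so
    y(x) = C cosh((x − a)/C),
the catenary. The constants C and a are fixed by the two endpoint conditions (and, for the hanging-chain problem, the length constraint selects C).
Now fit the given data. The endpoints x = ±5 are symmetric at equal height, so the catenary is even about its minimum: a = 0 and y(x) = C cosh(x/C). The lowest point is y(0) = C cosh(0) = C, and we are told y(0) = 12, so C = 12. Therefore
    y(x) = 12 cosh(x/12),
and at the endpoints
    y(±5) = 12 cosh(5/12).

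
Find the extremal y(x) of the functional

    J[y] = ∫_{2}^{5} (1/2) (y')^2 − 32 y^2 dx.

The Lagrangian is L = (1/2) (y')^2 − 32 y^2.
Compute ∂L/∂y = -64y, ∂L/∂y' = y'.
The Euler-Lagrange equation d/dx(∂L/∂y') − ∂L/∂y = 0 reduces to
    y'' + 64 y = 0.
Its general solution is
    y(x) = A sin(8x) + B cos(8x),
with A, B fixed by the endpoint conditions.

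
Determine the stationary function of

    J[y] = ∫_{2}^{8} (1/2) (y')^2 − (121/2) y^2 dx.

The Lagrangian is L = (1/2) (y')^2 − (121/2) y^2.
Compute ∂L/∂y = -121y, ∂L/∂y' = y'.
The Euler-Lagrange equation d/dx(∂L/∂y') − ∂L/∂y = 0 reduces to
    y'' + 121 y = 0.
Its general solution is
    y(x) = A sin(11x) + B cos(11x),
with A, B fixed by the endpoint conditions.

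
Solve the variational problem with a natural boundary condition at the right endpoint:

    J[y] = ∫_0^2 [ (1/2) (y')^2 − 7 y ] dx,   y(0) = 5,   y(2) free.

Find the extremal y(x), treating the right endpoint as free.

The Lagrangian L = (1/2) (y')^2 − 7 y gives
    ∂L/∂y = −7,   ∂L/∂y' = y'.
Euler-Lagrange: d/dx(y') − (−7) = 0, i.e. y'' + 7 = 0, so
    y(x) = −(7/2) x^2 + C1 x + C2.
Fixed left endpoint y(0) = 5 ⇒ C2 = 5.
The right endpoint x = 2 is free, so the natural (transversality) condition is ∂L/∂y' |_{x=2} = 0, i.e. y'(2) = 0.
Compute y'(x) = −7 x + C1, so y'(2) = −14 + C1 = 0 ⇒ C1 = 14.
Therefore the extremal is
    y(x) = −(7/2) x^2 + 14 x + 5.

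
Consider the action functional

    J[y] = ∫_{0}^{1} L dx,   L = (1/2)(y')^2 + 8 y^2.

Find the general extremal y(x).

The Lagrangian is L = (1/2)(y')^2 + 8 y^2.
∂L/∂y = 16y.
∂L/∂y' = y'.
The Euler-Lagrange equation d/dx(∂L/∂y') − ∂L/∂y = 0 becomes:
    y'' - 16 y = 0
General solution: y(x) = A e^(4x) + B e^(-4x), where A and B are arbitrary constants fixed by the endpoint conditions.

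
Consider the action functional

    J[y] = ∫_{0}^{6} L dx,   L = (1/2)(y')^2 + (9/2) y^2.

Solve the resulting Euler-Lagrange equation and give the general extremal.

The Lagrangian is L = (1/2)(y')^2 + (9/2) y^2.
∂L/∂y = 9y.
∂L/∂y' = y'.
The Euler-Lagrange equation d/dx(∂L/∂y') − ∂L/∂y = 0 becomes:
    y'' - 9 y = 0
General solution: y(x) = A e^(3x) + B e^(-3x), where A and B are arbitrary constants fixed by the endpoint conditions.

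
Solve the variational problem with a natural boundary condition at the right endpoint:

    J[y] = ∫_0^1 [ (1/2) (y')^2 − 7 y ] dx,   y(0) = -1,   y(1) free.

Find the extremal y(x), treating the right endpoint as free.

The Lagrangian L = (1/2) (y')^2 − 7 y gives
    ∂L/∂y = −7,   ∂L/∂y' = y'.
Euler-Lagrange: d/dx(y') − (−7) = 0, i.e. y'' + 7 = 0, so
    y(x) = −(7/2) x^2 + C1 x + C2.
Fixed left endpoint y(0) = -1 ⇒ C2 = -1.
The right endpoint x = 1 is free, so the natural (transversality) condition is ∂L/∂y' |_{x=1} = 0, i.e. y'(1) = 0.
Compute y'(x) = −7 x + C1, so y'(1) = −7 + C1 = 0 ⇒ C1 = 7.
Therefore the extremal is
    y(x) = −(7/2) x^2 + 7 x − 1.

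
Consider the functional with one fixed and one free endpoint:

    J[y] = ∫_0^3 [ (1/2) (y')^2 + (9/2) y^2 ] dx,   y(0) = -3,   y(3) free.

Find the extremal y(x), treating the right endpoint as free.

The Lagrangian L = (1/2) (y')^2 + (9/2) y^2 gives
    ∂L/∂y = 9 y,   ∂L/∂y' = y'.
Euler-Lagrange: y'' − 9 y = 0.
With k = 3, the general solution is
    y(x) = A cosh(3 x) + B sinh(3 x).
Fixed left endpoint y(0) = -3 ⇒ A = -3.
The right endpoint x = 3 is free, so the natural (transversality) condition is ∂L/∂y' |_{x=3} = 0, i.e. y'(3) = 0.
Compute y'(x) = A k sinh(k x) + B k cosh(k x), so
    y'(3) = A k sinh(k·3) + B k cosh(k·3) = 0
    ⇒ B = −A tanh(k·3) = 3 tanh(3·3).
Therefore the extremal is
    y(x) = −3 cosh(3 x) + 3 tanh(3·3) sinh(3 x).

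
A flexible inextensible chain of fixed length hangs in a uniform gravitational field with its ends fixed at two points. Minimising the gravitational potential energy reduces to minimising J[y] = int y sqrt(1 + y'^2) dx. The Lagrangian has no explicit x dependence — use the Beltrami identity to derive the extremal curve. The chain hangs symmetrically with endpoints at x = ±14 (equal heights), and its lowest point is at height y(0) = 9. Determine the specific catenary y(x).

The Lagrangian L(y, y') = y sqrt(1 + y'^2) has no explicit x dependence, so the Beltrami identity applies:
    L − y' ∂L/∂y' = C.
Compute ∂L/∂y' = y · y' / sqrt(1 + y'^2). Then
    L − y' ∂L/∂y'
    = y sqrt(1 + y'^2) − y · y'^2 / sqrt(1 + y'^2)
    = y (1 + y'^2 − y'^2) / sqrt(1 + y'^2)
    = y / sqrt(1 + y'^2) = C.
Squaring gives y^2 = C^2 (1 + y'^2), i.e.
    y'^2 = y^2 / C^2 − 1.
Separating variables,
    dy / sqrt(y^2 − C^2) = dx / C,
and integrating gives arccosh(y / C) = (x − a)/C, so
    y(x) = C cosh((x − a)/C),
the catenary. The constants C and a are fixed by the two endpoint conditions (and, for the hanging-chain problem, the length constraint selects C).
Now fit the given data. The endpoints x = ±14 are symmetric at equal height, so the catenary is even about its minimum: a = 0 and y(x) = C cosh(x/C). The lowest point is y(0) = C cosh(0) = C, and we are told y(0) = 9, so C = 9. Therefore
    y(x) = 9 cosh(x/9),
and at the endpoints
    y(±14) = 9 cosh(14/9).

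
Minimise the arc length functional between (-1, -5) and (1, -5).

Arc-length functional: J[y] = ∫ sqrt(1 + (y')^2) dx.
Lagrangian L = sqrt(1 + (y')^2) has no explicit y dependence, so ∂L/∂y = 0 and the Euler-Lagrange equation gives
    d/dx( y' / sqrt(1 + (y')^2) ) = 0  ⇒  y' / sqrt(1 + (y')^2) = const.
Hence y' is constant, so y(x) is affine.
Fitting the endpoints (-1, -5) and (1, -5):
    slope m = ((-5) − (-5)) / (1 − (-1)) = 0,
    intercept c = (-5) − m·(-1) = -5.
Extremal: y(x) = -5.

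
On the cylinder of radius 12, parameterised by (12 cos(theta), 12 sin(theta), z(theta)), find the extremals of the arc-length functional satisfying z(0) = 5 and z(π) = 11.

Parameterise the cylinder of radius R = 12 as
    r(θ) = (12 cos θ, 12 sin θ, z(θ)).
The arc-length element is
    ds = sqrt(144 + (dz/dθ)^2) dθ,
so the Lagrangian is L = sqrt(144 + z'^2).
L depends on z' only, not on z or θ, so ∂L/∂z = 0 and
    ∂L/∂z' = z' / sqrt(144 + z'^2).
The Euler-Lagrange equation gives
    d/dθ( z' / sqrt(144 + z'^2) ) = 0,
so z' is constant. Integrating once:
    z(θ) = a θ + b,
a helix on the cylinder (a straight line when the cylinder is unrolled). The constants a, b are determined by the endpoint conditions.
With endpoint conditions z(0) = 5 and z(π) = 11: from z(0) = b we get b = 5, and a·π + 5 = 11 gives a = 6/π, so
    z(θ) = (6/π) θ + 5.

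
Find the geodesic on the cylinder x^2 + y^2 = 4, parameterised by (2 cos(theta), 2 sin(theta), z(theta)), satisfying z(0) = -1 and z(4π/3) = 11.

Parameterise the cylinder of radius R = 2 as
    r(θ) = (2 cos θ, 2 sin θ, z(θ)).
The arc-length element is
    ds = sqrt(4 + (dz/dθ)^2) dθ,
so the Lagrangian is L = sqrt(4 + z'^2).
L depends on z' only, not on z or θ, so ∂L/∂z = 0 and
    ∂L/∂z' = z' / sqrt(4 + z'^2).
The Euler-Lagrange equation gives
    d/dθ( z' / sqrt(4 + z'^2) ) = 0,
so z' is constant. Integrating once:
    z(θ) = a θ + b,
a helix on the cylinder (a straight line when the cylinder is unrolled). The constants a, b are determined by the endpoint conditions.
With endpoint conditions z(0) = -1 and z(4π/3) = 11: from z(0) = b we get b = -1, and a·4π/3 + -1 = 11 gives a = 9/π, so
    z(θ) = (9/π) θ − 1.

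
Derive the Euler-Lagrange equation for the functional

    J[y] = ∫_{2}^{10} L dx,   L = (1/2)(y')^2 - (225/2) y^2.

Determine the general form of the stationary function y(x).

The Lagrangian is L = (1/2)(y')^2 - (225/2) y^2.
∂L/∂y = -225y.
∂L/∂y' = y'.
The Euler-Lagrange equation d/dx(∂L/∂y') − ∂L/∂y = 0 becomes:
    y'' + 225 y = 0
General solution: y(x) = A sin(15x) + B cos(15x), where A and B are arbitrary constants fixed by the endpoint conditions.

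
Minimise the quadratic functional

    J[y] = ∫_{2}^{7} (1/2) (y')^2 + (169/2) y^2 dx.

The Lagrangian is L = (1/2) (y')^2 + (169/2) y^2.
Compute ∂L/∂y = 169y, ∂L/∂y' = y'.
The Euler-Lagrange equation d/dx(∂L/∂y') − ∂L/∂y = 0 reduces to
    y'' − 169 y = 0.
Its general solution is
    y(x) = A e^(13x) + B e^(−13x),
with A, B fixed by the endpoint conditions.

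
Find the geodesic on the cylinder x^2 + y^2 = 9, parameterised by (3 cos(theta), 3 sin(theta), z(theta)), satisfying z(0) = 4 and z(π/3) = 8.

Parameterise the cylinder of radius R = 3 as
    r(θ) = (3 cos θ, 3 sin θ, z(θ)).
The arc-length element is
    ds = sqrt(9 + (dz/dθ)^2) dθ,
so the Lagrangian is L = sqrt(9 + z'^2).
L depends on z' only, not on z or θ, so ∂L/∂z = 0 and
    ∂L/∂z' = z' / sqrt(9 + z'^2).
The Euler-Lagrange equation gives
    d/dθ( z' / sqrt(9 + z'^2) ) = 0,
so z' is constant. Integrating once:
    z(θ) = a θ + b,
a helix on the cylinder (a straight line when the cylinder is unrolled). The constants a, b are determined by the endpoint conditions.
With endpoint conditions z(0) = 4 and z(π/3) = 8: from z(0) = b we get b = 4, and a·π/3 + 4 = 8 gives a = 12/π, so
    z(θ) = (12/π) θ + 4.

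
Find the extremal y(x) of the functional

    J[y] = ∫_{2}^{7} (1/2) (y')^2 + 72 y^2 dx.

The Lagrangian is L = (1/2) (y')^2 + 72 y^2.
Compute ∂L/∂y = 144y, ∂L/∂y' = y'.
The Euler-Lagrange equation d/dx(∂L/∂y') − ∂L/∂y = 0 reduces to
    y'' − 144 y = 0.
Its general solution is
    y(x) = A e^(12x) + B e^(−12x),
with A, B fixed by the endpoint conditions.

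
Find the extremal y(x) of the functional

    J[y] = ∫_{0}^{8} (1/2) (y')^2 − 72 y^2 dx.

The Lagrangian is L = (1/2) (y')^2 − 72 y^2.
Compute ∂L/∂y = -144y, ∂L/∂y' = y'.
The Euler-Lagrange equation d/dx(∂L/∂y') − ∂L/∂y = 0 reduces to
    y'' + 144 y = 0.
Its general solution is
    y(x) = A sin(12x) + B cos(12x),
with A, B fixed by the endpoint conditions.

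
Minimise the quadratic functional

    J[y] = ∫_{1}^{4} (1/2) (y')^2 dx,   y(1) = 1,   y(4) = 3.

The Lagrangian is L = (1/2) (y')^2.
Compute ∂L/∂y = 0, ∂L/∂y' = y'.
The Euler-Lagrange equation d/dx(∂L/∂y') − ∂L/∂y = 0 reduces to
    y'' = 0.
Its general solution is
    y(x) = A x + B,
with A, B fixed by the endpoint conditions.
Applying the endpoint conditions y(1) = 1 and y(4) = 3: solve A·1 + B = 1 and A·4 + B = 3. Subtracting gives A(4 − 1) = 3 − 1, so A = 2/3, and B = 1 − A·1 = 1/3. Therefore
    y(x) = (2/3) x + 1/3.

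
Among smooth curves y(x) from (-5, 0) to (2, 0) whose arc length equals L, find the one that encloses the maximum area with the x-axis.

Set up the augmented Lagrangian using a multiplier λ for the length constraint:
    F(y, y') = y − λ sqrt(1 + y'^2).
F has no explicit x dependence, so the Beltrami identity yields a first integral
    F − y' ∂F/∂y' = C.
Compute ∂F/∂y' = −λ y' / sqrt(1 + y'^2). Then
    y − λ sqrt(1 + y'^2) + λ y'^2 / sqrt(1 + y'^2) = C
    ⇒  y − λ / sqrt(1 + y'^2) = C.
Solving for y' and integrating gives
    (x − a)^2 + (y − b)^2 = λ^2,
a circular arc of radius λ. The constants a, b are determined by the endpoint conditions y(-5) = y(2) = 0, and λ is fixed implicitly by the length constraint
    ∫_{-5}^{2} sqrt(1 + y'^2) dx = L.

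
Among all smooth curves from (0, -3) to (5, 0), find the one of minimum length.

Arc-length functional: J[y] = ∫ sqrt(1 + (y')^2) dx.
Lagrangian L = sqrt(1 + (y')^2) has no explicit y dependence, so ∂L/∂y = 0 and the Euler-Lagrange equation gives
    d/dx( y' / sqrt(1 + (y')^2) ) = 0  ⇒  y' / sqrt(1 + (y')^2) = const.
Hence y' is constant, so y(x) is affine.
Fitting the endpoints (0, -3) and (5, 0):
    slope m = (0 − (-3)) / (5 − 0) = 3/5,
    intercept c = (-3) − m·0 = -3.
Extremal: y(x) = (3/5) x - 3.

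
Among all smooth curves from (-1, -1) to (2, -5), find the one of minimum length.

Arc-length functional: J[y] = ∫ sqrt(1 + (y')^2) dx.
Lagrangian L = sqrt(1 + (y')^2) has no explicit y dependence, so ∂L/∂y = 0 and the Euler-Lagrange equation gives
    d/dx( y' / sqrt(1 + (y')^2) ) = 0  ⇒  y' / sqrt(1 + (y')^2) = const.
Hence y' is constant, so y(x) is affine.
Fitting the endpoints (-1, -1) and (2, -5):
    slope m = ((-5) − (-1)) / (2 − (-1)) = -4/3,
    intercept c = (-1) − m·(-1) = -7/3.
Extremal: y(x) = (-4/3) x - 7/3.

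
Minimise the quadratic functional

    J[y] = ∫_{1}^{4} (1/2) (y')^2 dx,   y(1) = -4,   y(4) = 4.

The Lagrangian is L = (1/2) (y')^2.
Compute ∂L/∂y = 0, ∂L/∂y' = y'.
The Euler-Lagrange equation d/dx(∂L/∂y') − ∂L/∂y = 0 reduces to
    y'' = 0.
Its general solution is
    y(x) = A x + B,
with A, B fixed by the endpoint conditions.
Applying the endpoint conditions y(1) = -4 and y(4) = 4: solve A·1 + B = -4 and A·4 + B = 4. Subtracting gives A(4 − 1) = 4 − -4, so A = 8/3, and B = -4 − A·1 = -20/3. Therefore
    y(x) = (8/3) x - 20/3.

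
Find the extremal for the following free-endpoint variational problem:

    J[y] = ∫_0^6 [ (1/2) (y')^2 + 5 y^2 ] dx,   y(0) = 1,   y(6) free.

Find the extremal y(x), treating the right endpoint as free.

The Lagrangian L = (1/2) (y')^2 + 5 y^2 gives
    ∂L/∂y = 10 y,   ∂L/∂y' = y'.
Euler-Lagrange: y'' − 10 y = 0.
With k = sqrt(10), the general solution is
    y(x) = A cosh(sqrt(10) x) + B sinh(sqrt(10) x).
Fixed left endpoint y(0) = 1 ⇒ A = 1.
The right endpoint x = 6 is free, so the natural (transversality) condition is ∂L/∂y' |_{x=6} = 0, i.e. y'(6) = 0.
Compute y'(x) = A k sinh(k x) + B k cosh(k x), so
    y'(6) = A k sinh(k·6) + B k cosh(k·6) = 0
    ⇒ B = −A tanh(k·6) = − tanh(sqrt(10)·6).
Therefore the extremal is
    y(x) = cosh(sqrt(10) x) − tanh(sqrt(10)·6) sinh(sqrt(10) x).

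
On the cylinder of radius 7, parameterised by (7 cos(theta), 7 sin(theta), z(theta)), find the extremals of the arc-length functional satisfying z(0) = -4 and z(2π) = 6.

Parameterise the cylinder of radius R = 7 as
    r(θ) = (7 cos θ, 7 sin θ, z(θ)).
The arc-length element is
    ds = sqrt(49 + (dz/dθ)^2) dθ,
so the Lagrangian is L = sqrt(49 + z'^2).
L depends on z' only, not on z or θ, so ∂L/∂z = 0 and
    ∂L/∂z' = z' / sqrt(49 + z'^2).
The Euler-Lagrange equation gives
    d/dθ( z' / sqrt(49 + z'^2) ) = 0,
so z' is constant. Integrating once:
    z(θ) = a θ + b,
a helix on the cylinder (a straight line when the cylinder is unrolled). The constants a, b are determined by the endpoint conditions.
With endpoint conditions z(0) = -4 and z(2π) = 6: from z(0) = b we get b = -4, and a·2π + -4 = 6 gives a = 5/π, so
    z(θ) = (5/π) θ − 4.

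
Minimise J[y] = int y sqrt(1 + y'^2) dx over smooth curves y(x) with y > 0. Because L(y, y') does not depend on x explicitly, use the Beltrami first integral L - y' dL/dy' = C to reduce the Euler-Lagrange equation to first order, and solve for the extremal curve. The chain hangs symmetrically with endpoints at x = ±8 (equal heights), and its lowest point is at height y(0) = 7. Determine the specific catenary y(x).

The Lagrangian L(y, y') = y sqrt(1 + y'^2) has no explicit x dependence, so the Beltrami identity applies:
    L − y' ∂L/∂y' = C.
Compute ∂L/∂y' = y · y' / sqrt(1 + y'^2). Then
    L − y' ∂L/∂y'
    = y sqrt(1 + y'^2) − y · y'^2 / sqrt(1 + y'^2)
    = y (1 + y'^2 − y'^2) / sqrt(1 + y'^2)
    = y / sqrt(1 + y'^2) = C.
Squaring gives y^2 = C^2 (1 + y'^2), i.e.
    y'^2 = y^2 / C^2 − 1.
Separating variables,
    dy / sqrt(y^2 − C^2) = dx / C,
and integrating gives arccosh(y / C) = (x − a)/C, so
    y(x) = C cosh((x − a)/C),
the catenary. The constants C and a are fixed by the two endpoint conditions (and, for the hanging-chain problem, the length constraint selects C).
Now fit the given data. The endpoints x = ±8 are symmetric at equal height, so the catenary is even about its minimum: a = 0 and y(x) = C cosh(x/C). The lowest point is y(0) = C cosh(0) = C, and we are told y(0) = 7, so C = 7. Therefore
    y(x) = 7 cosh(x/7),
and at the endpoints
    y(±8) = 7 cosh(8/7).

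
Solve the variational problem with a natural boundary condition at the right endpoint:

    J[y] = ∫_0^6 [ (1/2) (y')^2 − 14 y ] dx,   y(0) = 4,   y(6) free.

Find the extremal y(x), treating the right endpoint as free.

The Lagrangian L = (1/2) (y')^2 − 14 y gives
    ∂L/∂y = −14,   ∂L/∂y' = y'.
Euler-Lagrange: d/dx(y') − (−14) = 0, i.e. y'' + 14 = 0, so
    y(x) = −(14/2) x^2 + C1 x + C2.
Fixed left endpoint y(0) = 4 ⇒ C2 = 4.
The right endpoint x = 6 is free, so the natural (transversality) condition is ∂L/∂y' |_{x=6} = 0, i.e. y'(6) = 0.
Compute y'(x) = −14 x + C1, so y'(6) = −84 + C1 = 0 ⇒ C1 = 84.
Therefore the extremal is
    y(x) = −7 x^2 + 84 x + 4.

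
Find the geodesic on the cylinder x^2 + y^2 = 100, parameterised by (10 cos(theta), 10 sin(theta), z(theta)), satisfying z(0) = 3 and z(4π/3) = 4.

Parameterise the cylinder of radius R = 10 as
    r(θ) = (10 cos θ, 10 sin θ, z(θ)).
The arc-length element is
    ds = sqrt(100 + (dz/dθ)^2) dθ,
so the Lagrangian is L = sqrt(100 + z'^2).
L depends on z' only, not on z or θ, so ∂L/∂z = 0 and
    ∂L/∂z' = z' / sqrt(100 + z'^2).
The Euler-Lagrange equation gives
    d/dθ( z' / sqrt(100 + z'^2) ) = 0,
so z' is constant. Integrating once:
    z(θ) = a θ + b,
a helix on the cylinder (a straight line when the cylinder is unrolled). The constants a, b are determined by the endpoint conditions.
With endpoint conditions z(0) = 3 and z(4π/3) = 4: from z(0) = b we get b = 3, and a·4π/3 + 3 = 4 gives a = 3/(4π), so
    z(θ) = (3/(4π)) θ + 3.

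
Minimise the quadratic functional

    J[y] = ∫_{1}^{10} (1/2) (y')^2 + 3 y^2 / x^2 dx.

The Lagrangian is L = (1/2) (y')^2 + 3 y^2 / x^2.
Compute ∂L/∂y = 6y/x^2, ∂L/∂y' = y'.
The Euler-Lagrange equation d/dx(∂L/∂y') − ∂L/∂y = 0 reduces to
    y'' − 6/x^2 · y = 0  (x > 0).
Its general solution is
    y(x) = A x^3 + B x^(-2),
with A, B fixed by the endpoint conditions.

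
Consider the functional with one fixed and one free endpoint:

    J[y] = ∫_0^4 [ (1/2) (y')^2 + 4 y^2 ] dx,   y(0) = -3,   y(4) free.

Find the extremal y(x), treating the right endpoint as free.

The Lagrangian L = (1/2) (y')^2 + 4 y^2 gives
    ∂L/∂y = 8 y,   ∂L/∂y' = y'.
Euler-Lagrange: y'' − 8 y = 0.
With k = sqrt(8), the general solution is
    y(x) = A cosh(sqrt(8) x) + B sinh(sqrt(8) x).
Fixed left endpoint y(0) = -3 ⇒ A = -3.
The right endpoint x = 4 is free, so the natural (transversality) condition is ∂L/∂y' |_{x=4} = 0, i.e. y'(4) = 0.
Compute y'(x) = A k sinh(k x) + B k cosh(k x), so
    y'(4) = A k sinh(k·4) + B k cosh(k·4) = 0
    ⇒ B = −A tanh(k·4) = 3 tanh(sqrt(8)·4).
Therefore the extremal is
    y(x) = −3 cosh(sqrt(8) x) + 3 tanh(sqrt(8)·4) sinh(sqrt(8) x).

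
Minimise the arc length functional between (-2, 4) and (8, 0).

Arc-length functional: J[y] = ∫ sqrt(1 + (y')^2) dx.
Lagrangian L = sqrt(1 + (y')^2) has no explicit y dependence, so ∂L/∂y = 0 and the Euler-Lagrange equation gives
    d/dx( y' / sqrt(1 + (y')^2) ) = 0  ⇒  y' / sqrt(1 + (y')^2) = const.
Hence y' is constant, so y(x) is affine.
Fitting the endpoints (-2, 4) and (8, 0):
    slope m = (0 − 4) / (8 − (-2)) = -2/5,
    intercept c = 4 − m·(-2) = 16/5.
Extremal: y(x) = (-2/5) x + 16/5.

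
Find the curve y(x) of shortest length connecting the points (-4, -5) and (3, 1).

Arc-length functional: J[y] = ∫ sqrt(1 + (y')^2) dx.
Lagrangian L = sqrt(1 + (y')^2) has no explicit y dependence, so ∂L/∂y = 0 and the Euler-Lagrange equation gives
    d/dx( y' / sqrt(1 + (y')^2) ) = 0  ⇒  y' / sqrt(1 + (y')^2) = const.
Hence y' is constant, so y(x) is affine.
Fitting the endpoints (-4, -5) and (3, 1):
    slope m = (1 − (-5)) / (3 − (-4)) = 6/7,
    intercept c = (-5) − m·(-4) = -11/7.
Extremal: y(x) = (6/7) x - 11/7.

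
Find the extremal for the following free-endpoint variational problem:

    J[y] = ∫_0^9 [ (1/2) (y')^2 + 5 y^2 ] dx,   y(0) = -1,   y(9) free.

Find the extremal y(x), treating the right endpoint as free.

The Lagrangian L = (1/2) (y')^2 + 5 y^2 gives
    ∂L/∂y = 10 y,   ∂L/∂y' = y'.
Euler-Lagrange: y'' − 10 y = 0.
With k = sqrt(10), the general solution is
    y(x) = A cosh(sqrt(10) x) + B sinh(sqrt(10) x).
Fixed left endpoint y(0) = -1 ⇒ A = -1.
The right endpoint x = 9 is free, so the natural (transversality) condition is ∂L/∂y' |_{x=9} = 0, i.e. y'(9) = 0.
Compute y'(x) = A k sinh(k x) + B k cosh(k x), so
    y'(9) = A k sinh(k·9) + B k cosh(k·9) = 0
    ⇒ B = −A tanh(k·9) = tanh(sqrt(10)·9).
Therefore the extremal is
    y(x) = −cosh(sqrt(10) x) + tanh(sqrt(10)·9) sinh(sqrt(10) x).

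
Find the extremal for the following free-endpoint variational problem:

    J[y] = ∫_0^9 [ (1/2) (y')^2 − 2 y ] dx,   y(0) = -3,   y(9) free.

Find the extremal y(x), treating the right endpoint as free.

The Lagrangian L = (1/2) (y')^2 − 2 y gives
    ∂L/∂y = −2,   ∂L/∂y' = y'.
Euler-Lagrange: d/dx(y') − (−2) = 0, i.e. y'' + 2 = 0, so
    y(x) = −(2/2) x^2 + C1 x + C2.
Fixed left endpoint y(0) = -3 ⇒ C2 = -3.
The right endpoint x = 9 is free, so the natural (transversality) condition is ∂L/∂y' |_{x=9} = 0, i.e. y'(9) = 0.
Compute y'(x) = −2 x + C1, so y'(9) = −18 + C1 = 0 ⇒ C1 = 18.
Therefore the extremal is
    y(x) = −x^2 + 18 x − 3.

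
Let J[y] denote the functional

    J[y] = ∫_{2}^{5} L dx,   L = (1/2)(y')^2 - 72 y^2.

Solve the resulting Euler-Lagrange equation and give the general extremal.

The Lagrangian is L = (1/2)(y')^2 - 72 y^2.
∂L/∂y = -144y.
∂L/∂y' = y'.
The Euler-Lagrange equation d/dx(∂L/∂y') − ∂L/∂y = 0 becomes:
    y'' + 144 y = 0
General solution: y(x) = A sin(12x) + B cos(12x), where A and B are arbitrary constants fixed by the endpoint conditions.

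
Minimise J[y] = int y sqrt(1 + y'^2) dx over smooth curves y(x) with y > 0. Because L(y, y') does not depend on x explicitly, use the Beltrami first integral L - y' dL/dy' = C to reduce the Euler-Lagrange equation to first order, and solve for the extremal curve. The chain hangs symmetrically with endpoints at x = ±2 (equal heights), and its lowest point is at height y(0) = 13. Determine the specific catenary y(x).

The Lagrangian L(y, y') = y sqrt(1 + y'^2) has no explicit x dependence, so the Beltrami identity applies:
    L − y' ∂L/∂y' = C.
Compute ∂L/∂y' = y · y' / sqrt(1 + y'^2). Then
    L − y' ∂L/∂y'
    = y sqrt(1 + y'^2) − y · y'^2 / sqrt(1 + y'^2)
    = y (1 + y'^2 − y'^2) / sqrt(1 + y'^2)
    = y / sqrt(1 + y'^2) = C.
Squaring gives y^2 = C^2 (1 + y'^2), i.e.
    y'^2 = y^2 / C^2 − 1.
Separating variables,
    dy / sqrt(y^2 − C^2) = dx / C,
and integrating gives arccosh(y / C) = (x − a)/C, so
    y(x) = C cosh((x − a)/C),
the catenary. The constants C and a are fixed by the two endpoint conditions (and, for the hanging-chain problem, the length constraint selects C).
Now fit the given data. The endpoints x = ±2 are symmetric at equal height, so the catenary is even about its minimum: a = 0 and y(x) = C cosh(x/C). The lowest point is y(0) = C cosh(0) = C, and we are told y(0) = 13, so C = 13. Therefore
    y(x) = 13 cosh(x/13),
and at the endpoints
    y(±2) = 13 cosh(2/13).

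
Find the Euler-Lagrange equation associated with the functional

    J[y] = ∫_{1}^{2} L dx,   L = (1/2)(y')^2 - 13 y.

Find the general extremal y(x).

The Lagrangian is L = (1/2)(y')^2 - 13 y.
∂L/∂y = -13.
∂L/∂y' = y'.
The Euler-Lagrange equation d/dx(∂L/∂y') − ∂L/∂y = 0 becomes:
    y'' + 13 = 0
General solution: y(x) = -(13/2) x^2 + A x + B, where A and B are arbitrary constants fixed by the endpoint conditions.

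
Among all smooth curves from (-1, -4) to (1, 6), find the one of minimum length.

Arc-length functional: J[y] = ∫ sqrt(1 + (y')^2) dx.
Lagrangian L = sqrt(1 + (y')^2) has no explicit y dependence, so ∂L/∂y = 0 and the Euler-Lagrange equation gives
    d/dx( y' / sqrt(1 + (y')^2) ) = 0  ⇒  y' / sqrt(1 + (y')^2) = const.
Hence y' is constant, so y(x) is affine.
Fitting the endpoints (-1, -4) and (1, 6):
    slope m = (6 − (-4)) / (1 − (-1)) = 5,
    intercept c = (-4) − m·(-1) = 1.
Extremal: y(x) = 5 x + 1.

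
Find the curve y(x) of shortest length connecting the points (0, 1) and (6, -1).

Arc-length functional: J[y] = ∫ sqrt(1 + (y')^2) dx.
Lagrangian L = sqrt(1 + (y')^2) has no explicit y dependence, so ∂L/∂y = 0 and the Euler-Lagrange equation gives
    d/dx( y' / sqrt(1 + (y')^2) ) = 0  ⇒  y' / sqrt(1 + (y')^2) = const.
Hence y' is constant, so y(x) is affine.
Fitting the endpoints (0, 1) and (6, -1):
    slope m = ((-1) − 1) / (6 − 0) = -1/3,
    intercept c = 1 − m·0 = 1.
Extremal: y(x) = (-1/3) x + 1.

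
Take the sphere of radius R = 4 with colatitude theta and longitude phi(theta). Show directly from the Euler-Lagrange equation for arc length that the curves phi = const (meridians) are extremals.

On the sphere of radius R = 4 with spherical coordinates (θ, φ), the induced metric is
    ds^2 = 16(dθ^2 + sin^2(θ) dφ^2).
Using θ as the parameter, the arc-length functional becomes
    J[φ] = ∫ 4 sqrt(1 + sin^2(θ) (dφ/dθ)^2) dθ.
So L = 4 sqrt(1 + sin^2(θ) φ'^2). Compute
    ∂L/∂φ = 0  (L has no explicit φ dependence),
    ∂L/∂φ' = 4 sin^2(θ) φ' / sqrt(1 + sin^2(θ) φ'^2).
For the candidate φ(θ) = c (constant), φ' = 0, so ∂L/∂φ' evaluated along the candidate vanishes, and ∂L/∂φ is identically zero. Hence
    d/dθ(∂L/∂φ') − ∂L/∂φ = 0
is satisfied. Therefore meridians φ = const are extremals of arc length — they are geodesics on the sphere.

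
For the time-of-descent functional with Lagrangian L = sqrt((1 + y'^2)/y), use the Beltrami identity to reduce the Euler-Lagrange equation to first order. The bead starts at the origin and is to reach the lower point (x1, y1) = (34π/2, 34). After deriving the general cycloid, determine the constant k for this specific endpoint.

The Lagrangian L = sqrt((1 + y'^2) / y) has no explicit x dependence, so the Beltrami identity applies:
    L − y' ∂L/∂y' = C.
Compute ∂L/∂y' = y' / sqrt(y (1 + y'^2)).
Substitute:
    sqrt((1 + y'^2)/y) − y'·y' / sqrt(y (1 + y'^2))
    = (1 + y'^2) / sqrt(y (1 + y'^2)) − y'^2 / sqrt(y (1 + y'^2))
    = 1 / sqrt(y (1 + y'^2)) = C.
Squaring and rearranging gives the first integral
    y (1 + y'^2) = 1/C^2 =: k   (constant).
Solving this first-order ODE by the substitution
    y = (k/2)(1 − cos θ)
yields the cycloid parameterisation
    x(θ) = (k/2)(θ − sin θ),   y(θ) = (k/2)(1 − cos θ).
The constant k is fixed by the endpoint condition.
Now fit the given lower endpoint (x1, y1) = (34π/2, 34). At the bottom of the first arch (θ = π), the parametric equations give
    y(π) = (k/2)(1 − cos π) = k,
    x(π) = (k/2)(π − sin π) = kπ/2.
Matching y(π) = 34 gives k = 34, consistent with x(π) = 34π/2. Therefore the specific cycloid is
    x(θ) = (34/2)(θ − sin θ),   y(θ) = (34/2)(1 − cos θ).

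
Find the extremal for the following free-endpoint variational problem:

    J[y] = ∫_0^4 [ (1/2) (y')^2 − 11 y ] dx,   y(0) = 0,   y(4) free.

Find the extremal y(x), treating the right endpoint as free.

The Lagrangian L = (1/2) (y')^2 − 11 y gives
    ∂L/∂y = −11,   ∂L/∂y' = y'.
Euler-Lagrange: d/dx(y') − (−11) = 0, i.e. y'' + 11 = 0, so
    y(x) = −(11/2) x^2 + C1 x + C2.
Fixed left endpoint y(0) = 0 ⇒ C2 = 0.
The right endpoint x = 4 is free, so the natural (transversality) condition is ∂L/∂y' |_{x=4} = 0, i.e. y'(4) = 0.
Compute y'(x) = −11 x + C1, so y'(4) = −44 + C1 = 0 ⇒ C1 = 44.
Therefore the extremal is
    y(x) = −(11/2) x^2 + 44 x.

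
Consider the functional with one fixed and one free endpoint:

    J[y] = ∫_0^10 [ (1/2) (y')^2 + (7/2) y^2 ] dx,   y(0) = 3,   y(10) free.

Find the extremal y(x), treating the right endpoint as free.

The Lagrangian L = (1/2) (y')^2 + (7/2) y^2 gives
    ∂L/∂y = 7 y,   ∂L/∂y' = y'.
Euler-Lagrange: y'' − 7 y = 0.
With k = sqrt(7), the general solution is
    y(x) = A cosh(sqrt(7) x) + B sinh(sqrt(7) x).
Fixed left endpoint y(0) = 3 ⇒ A = 3.
The right endpoint x = 10 is free, so the natural (transversality) condition is ∂L/∂y' |_{x=10} = 0, i.e. y'(10) = 0.
Compute y'(x) = A k sinh(k x) + B k cosh(k x), so
    y'(10) = A k sinh(k·10) + B k cosh(k·10) = 0
    ⇒ B = −A tanh(k·10) = − 3 tanh(sqrt(7)·10).
Therefore the extremal is
    y(x) = 3 cosh(sqrt(7) x) − 3 tanh(sqrt(7)·10) sinh(sqrt(7) x).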